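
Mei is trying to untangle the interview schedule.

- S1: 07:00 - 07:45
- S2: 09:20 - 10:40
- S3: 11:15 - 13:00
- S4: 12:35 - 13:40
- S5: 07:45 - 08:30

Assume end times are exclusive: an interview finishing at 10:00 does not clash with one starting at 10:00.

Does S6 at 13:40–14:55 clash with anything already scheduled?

S1: ends 07:45 at or before S6 starts 13:40 → clear.
S5: ends 08:30 at or before S6 starts 13:40 → clear.
S2: ends 10:40 at or before S6 starts 13:40 → clear.
S3: ends 13:00 at or before S6 starts 13:40 → clear.
S4: ends 13:40 at or before S6 starts 13:40 → clear.

No — it doesn't clash with anything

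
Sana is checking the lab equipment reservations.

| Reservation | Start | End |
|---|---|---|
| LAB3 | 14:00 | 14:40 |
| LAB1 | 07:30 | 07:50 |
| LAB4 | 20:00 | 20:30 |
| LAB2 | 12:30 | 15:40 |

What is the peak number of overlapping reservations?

2

Walk through starts and ends in time order (an end at T is processed before a start at T):
07:30 start LAB1 → 1
07:50 end LAB1 → 0
12:30 start LAB2 → 1
14:00 start LAB3 → 2
14:40 end LAB3 → 1
15:40 end LAB2 → 0
20:00 start LAB4 → 1
20:30 end LAB4 → 0
Peak is 2, at 14:00 (LAB2, LAB3).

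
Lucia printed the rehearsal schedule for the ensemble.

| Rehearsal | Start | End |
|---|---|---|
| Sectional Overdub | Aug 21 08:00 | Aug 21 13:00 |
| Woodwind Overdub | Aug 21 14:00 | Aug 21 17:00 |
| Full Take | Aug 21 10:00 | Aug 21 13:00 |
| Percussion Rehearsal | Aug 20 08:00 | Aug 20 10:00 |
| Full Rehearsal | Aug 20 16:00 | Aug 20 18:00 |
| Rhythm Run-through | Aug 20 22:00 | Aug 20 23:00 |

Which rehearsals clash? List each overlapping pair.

Full Take & Sectional Overdub

Sorted by start: Percussion Rehearsal, Full Rehearsal, Rhythm Run-through, Sectional Overdub, Full Take, Woodwind Overdub.
Full Rehearsal starts after Percussion Rehearsal ends — done with Percussion Rehearsal.
Rhythm Run-through starts after Full Rehearsal ends — done with Full Rehearsal.
Sectional Overdub starts after Rhythm Run-through ends — done with Rhythm Run-through.
Full Take starts before Sectional Overdub ends → Sectional Overdub and Full Take overlap.
Woodwind Overdub starts after Sectional Overdub ends.
Woodwind Overdub starts after Full Take ends.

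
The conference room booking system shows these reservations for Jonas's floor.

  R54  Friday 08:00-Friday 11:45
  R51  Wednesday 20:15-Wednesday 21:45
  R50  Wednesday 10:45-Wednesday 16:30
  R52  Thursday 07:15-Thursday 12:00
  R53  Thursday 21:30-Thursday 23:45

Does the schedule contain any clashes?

No

Two intervals overlap when each starts before the other ends.
Sorted by start: R50, R51, R52, R53, R54.
R51 starts after R50 ends, so R50 has no further overlaps.
R52 starts after R51 ends, so R51 has no further overlaps.
R53 starts after R52 ends, so R52 has no further overlaps.
R54 starts after R53 ends.
Every pair is clear; the schedule has no overlaps.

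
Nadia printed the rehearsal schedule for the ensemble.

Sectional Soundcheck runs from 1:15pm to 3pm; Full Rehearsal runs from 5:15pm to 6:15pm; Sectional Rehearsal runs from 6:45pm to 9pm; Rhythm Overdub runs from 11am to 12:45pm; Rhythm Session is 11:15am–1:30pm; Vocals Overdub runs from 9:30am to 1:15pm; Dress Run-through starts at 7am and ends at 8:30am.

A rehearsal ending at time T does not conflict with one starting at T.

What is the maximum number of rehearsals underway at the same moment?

Walk through starts and ends in time order (an end at T is processed before a start at T):
7am start Dress Run-through → 1
8:30am end Dress Run-through → 0
9:30am start Vocals Overdub → 1
11am start Rhythm Overdub → 2
11:15am start Rhythm Session → 3
12:45pm end Rhythm Overdub → 2
1:15pm end Vocals Overdub → 1
1:15pm start Sectional Soundcheck → 2
1:30pm end Rhythm Session → 1
3pm end Sectional Soundcheck → 0
5:15pm start Full Rehearsal → 1
6:15pm end Full Rehearsal → 0
6:45pm start Sectional Rehearsal → 1
9pm end Sectional Rehearsal → 0
Peak is 3, at 11:15am (Rhythm Overdub, Rhythm Session, Vocals Overdub).

3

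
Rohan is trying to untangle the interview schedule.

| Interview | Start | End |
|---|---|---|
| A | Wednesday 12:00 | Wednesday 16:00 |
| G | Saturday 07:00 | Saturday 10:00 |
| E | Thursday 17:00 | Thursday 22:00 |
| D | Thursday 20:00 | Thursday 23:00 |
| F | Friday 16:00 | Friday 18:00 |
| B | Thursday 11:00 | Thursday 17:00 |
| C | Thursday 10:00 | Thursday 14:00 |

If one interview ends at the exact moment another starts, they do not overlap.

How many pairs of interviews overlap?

2

Two intervals overlap when each starts before the other ends.
Sorted by start: A, C, B, E, D, F, G.
C starts after A ends; A is clear from here.
B starts before C ends → C and B overlap.
E starts after C ends; C is clear from here.
E starts exactly when B ends (back-to-back, no overlap); B is clear from here.
D starts before E ends → E and D overlap.
F starts after E ends; E is clear from here.
F starts after D ends; D is clear from here.
G starts after F ends.
Overlapping pairs: B & C, D & E — 2 in total.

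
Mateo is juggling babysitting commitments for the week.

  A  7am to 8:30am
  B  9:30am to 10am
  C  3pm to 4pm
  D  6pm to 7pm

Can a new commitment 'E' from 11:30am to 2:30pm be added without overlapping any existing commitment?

A: ends 8:30am at or before E starts 11:30am → clear.
B: ends 10am at or before E starts 11:30am → clear.
C: starts 3pm at or after E ends 2:30pm → clear.
D: starts 6pm at or after E ends 2:30pm → clear.

Yes — the slot is free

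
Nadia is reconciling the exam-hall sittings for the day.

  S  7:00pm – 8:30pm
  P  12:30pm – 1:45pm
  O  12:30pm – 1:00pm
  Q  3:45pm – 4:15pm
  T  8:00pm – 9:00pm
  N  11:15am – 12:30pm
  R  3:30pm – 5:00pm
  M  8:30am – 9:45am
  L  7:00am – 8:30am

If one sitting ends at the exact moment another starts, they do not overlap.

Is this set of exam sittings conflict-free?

No

Sorted by start: L, M, N, O, P, R, Q, S, T.
M starts exactly when L ends (back-to-back, no overlap), so L has no further overlaps.
N starts after M ends, so M has no further overlaps.
O starts exactly when N ends (back-to-back, no overlap), so N has no further overlaps.
P starts before O ends → O and P overlap.
That's a conflict, so the schedule is not conflict-free.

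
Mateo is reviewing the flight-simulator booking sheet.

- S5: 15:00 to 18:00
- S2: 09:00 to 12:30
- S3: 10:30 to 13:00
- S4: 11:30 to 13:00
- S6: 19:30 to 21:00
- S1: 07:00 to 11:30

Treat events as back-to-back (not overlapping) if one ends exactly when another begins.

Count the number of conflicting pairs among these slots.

Sorted by start: S1, S2, S3, S4, S5, S6.
S2 starts before S1 ends → S1 and S2 overlap.
S3 starts before S1 ends → S1 and S3 overlap.
S4 starts exactly when S1 ends (back-to-back, no overlap) — done with S1.
S3 starts before S2 ends → S2 and S3 overlap.
S4 starts before S2 ends → S2 and S4 overlap.
S5 starts after S2 ends — done with S2.
S4 starts before S3 ends → S3 and S4 overlap.
S5 starts after S3 ends — done with S3.
S5 starts after S4 ends — done with S4.
S6 starts after S5 ends.
Overlapping pairs: S1 & S2, S1 & S3, S2 & S3, S2 & S4, S3 & S4 — 5 in total.

5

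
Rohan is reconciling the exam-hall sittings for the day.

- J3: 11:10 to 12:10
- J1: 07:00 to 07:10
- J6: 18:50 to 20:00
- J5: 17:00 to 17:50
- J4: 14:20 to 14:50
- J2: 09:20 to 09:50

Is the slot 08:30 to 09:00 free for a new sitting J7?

J1: ends 07:10 at or before J7 starts 08:30 → clear.
J2: starts 09:20 at or after J7 ends 09:00 → clear.
J3: starts 11:10 at or after J7 ends 09:00 → clear.
J4: starts 14:20 at or after J7 ends 09:00 → clear.
J5: starts 17:00 at or after J7 ends 09:00 → clear.
J6: starts 18:50 at or after J7 ends 09:00 → clear.

Yes — the slot is free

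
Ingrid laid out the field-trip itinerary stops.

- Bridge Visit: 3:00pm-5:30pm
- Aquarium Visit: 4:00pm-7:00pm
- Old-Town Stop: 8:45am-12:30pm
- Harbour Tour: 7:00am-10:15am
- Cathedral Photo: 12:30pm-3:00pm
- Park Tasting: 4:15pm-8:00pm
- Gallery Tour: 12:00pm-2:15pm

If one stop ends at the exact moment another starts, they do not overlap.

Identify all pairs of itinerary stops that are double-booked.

Sorted by start: Harbour Tour, Old-Town Stop, Gallery Tour, Cathedral Photo, Bridge Visit, Aquarium Visit, Park Tasting.
Old-Town Stop starts before Harbour Tour ends → Harbour Tour and Old-Town Stop overlap.
Gallery Tour starts after Harbour Tour ends, so nothing later overlaps Harbour Tour either.
Gallery Tour starts before Old-Town Stop ends → Old-Town Stop and Gallery Tour overlap.
Cathedral Photo starts exactly when Old-Town Stop ends (back-to-back, no overlap), so nothing later overlaps Old-Town Stop either.
Cathedral Photo starts before Gallery Tour ends → Gallery Tour and Cathedral Photo overlap.
Bridge Visit starts after Gallery Tour ends, so nothing later overlaps Gallery Tour either.
Bridge Visit starts exactly when Cathedral Photo ends (back-to-back, no overlap), so nothing later overlaps Cathedral Photo either.
Aquarium Visit starts before Bridge Visit ends → Bridge Visit and Aquarium Visit overlap.
Park Tasting starts before Bridge Visit ends → Bridge Visit and Park Tasting overlap.
Park Tasting starts before Aquarium Visit ends → Aquarium Visit and Park Tasting overlap.

Aquarium Visit & Bridge Visit, Aquarium Visit & Park Tasting, Bridge Visit & Park Tasting, Cathedral Photo & Gallery Tour, Gallery Tour & Old-Town Stop, Harbour Tour & Old-Town Stop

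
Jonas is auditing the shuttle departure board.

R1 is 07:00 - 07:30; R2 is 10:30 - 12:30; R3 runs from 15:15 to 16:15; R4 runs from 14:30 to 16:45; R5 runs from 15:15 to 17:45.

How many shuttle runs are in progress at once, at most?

3

Sort all start/end points and keep a running count:
07:00 start R1 → 1
07:30 end R1 → 0
10:30 start R2 → 1
12:30 end R2 → 0
14:30 start R4 → 1
15:15 start R3 → 2
15:15 start R5 → 3
16:15 end R3 → 2
16:45 end R4 → 1
17:45 end R5 → 0
Peak is 3, at 15:15 (R3, R4, R5).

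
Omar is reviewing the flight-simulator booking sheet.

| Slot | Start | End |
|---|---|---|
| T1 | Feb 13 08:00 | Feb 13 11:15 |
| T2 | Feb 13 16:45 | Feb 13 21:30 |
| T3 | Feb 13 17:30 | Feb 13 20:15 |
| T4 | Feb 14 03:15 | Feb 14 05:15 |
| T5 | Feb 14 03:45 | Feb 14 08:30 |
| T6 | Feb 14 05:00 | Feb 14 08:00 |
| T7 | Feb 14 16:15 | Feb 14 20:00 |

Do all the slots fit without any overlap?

Sorted by start: T1, T2, T3, T4, T5, T6, T7.
T2 starts after T1 ends, so nothing later overlaps T1 either.
T3 starts before T2 ends → T2 and T3 overlap.
That's a conflict, so the schedule is not conflict-free.

No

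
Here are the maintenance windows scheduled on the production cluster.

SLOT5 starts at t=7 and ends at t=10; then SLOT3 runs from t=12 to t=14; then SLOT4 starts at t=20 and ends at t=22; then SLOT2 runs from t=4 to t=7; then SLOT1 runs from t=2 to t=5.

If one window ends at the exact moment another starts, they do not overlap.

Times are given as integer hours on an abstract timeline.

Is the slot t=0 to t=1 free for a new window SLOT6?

Yes — the slot is free

SLOT1: starts t=2 at or after SLOT6 ends t=1 → clear.
SLOT2: starts t=4 at or after SLOT6 ends t=1 → clear.
SLOT5: starts t=7 at or after SLOT6 ends t=1 → clear.
SLOT3: starts t=12 at or after SLOT6 ends t=1 → clear.
SLOT4: starts t=20 at or after SLOT6 ends t=1 → clear.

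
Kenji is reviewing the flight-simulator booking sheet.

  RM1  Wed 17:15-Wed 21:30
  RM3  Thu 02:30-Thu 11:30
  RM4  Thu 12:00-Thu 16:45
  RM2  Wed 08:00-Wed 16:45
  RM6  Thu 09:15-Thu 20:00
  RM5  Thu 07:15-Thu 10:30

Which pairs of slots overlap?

Sorted by start: RM2, RM1, RM3, RM5, RM6, RM4.
RM1 starts after RM2 ends; RM2 is clear from here.
RM3 starts after RM1 ends; RM1 is clear from here.
RM5 starts before RM3 ends → RM3 and RM5 overlap.
RM6 starts before RM3 ends → RM3 and RM6 overlap.
RM4 starts after RM3 ends.
RM6 starts before RM5 ends → RM5 and RM6 overlap.
RM4 starts after RM5 ends.
RM4 starts before RM6 ends → RM6 and RM4 overlap.

RM3 & RM5, RM3 & RM6, RM4 & RM6, RM5 & RM6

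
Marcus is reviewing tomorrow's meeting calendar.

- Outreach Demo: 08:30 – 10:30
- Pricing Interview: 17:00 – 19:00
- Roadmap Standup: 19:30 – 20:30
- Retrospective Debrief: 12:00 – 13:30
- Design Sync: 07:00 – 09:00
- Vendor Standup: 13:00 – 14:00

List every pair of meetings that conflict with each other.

Sorted by start: Design Sync, Outreach Demo, Retrospective Debrief, Vendor Standup, Pricing Interview, Roadmap Standup.
Outreach Demo starts before Design Sync ends → Design Sync and Outreach Demo overlap.
Retrospective Debrief starts after Design Sync ends — done with Design Sync.
Retrospective Debrief starts after Outreach Demo ends — done with Outreach Demo.
Vendor Standup starts before Retrospective Debrief ends → Retrospective Debrief and Vendor Standup overlap.
Pricing Interview starts after Retrospective Debrief ends — done with Retrospective Debrief.
Pricing Interview starts after Vendor Standup ends — done with Vendor Standup.
Roadmap Standup starts after Pricing Interview ends.

Design Sync & Outreach Demo, Retrospective Debrief & Vendor Standup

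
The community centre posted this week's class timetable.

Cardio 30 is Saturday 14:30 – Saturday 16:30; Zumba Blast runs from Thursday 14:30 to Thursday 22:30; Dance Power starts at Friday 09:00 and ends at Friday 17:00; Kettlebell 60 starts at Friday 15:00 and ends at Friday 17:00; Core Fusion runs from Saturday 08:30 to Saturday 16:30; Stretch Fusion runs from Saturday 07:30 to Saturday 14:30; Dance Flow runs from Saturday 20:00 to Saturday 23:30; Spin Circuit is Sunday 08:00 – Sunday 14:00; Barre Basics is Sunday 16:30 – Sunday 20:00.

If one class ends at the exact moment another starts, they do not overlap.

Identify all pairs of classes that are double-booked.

Sorted by start: Zumba Blast, Dance Power, Kettlebell 60, Stretch Fusion, Core Fusion, Cardio 30, Dance Flow, Spin Circuit, Barre Basics.
Dance Power starts after Zumba Blast ends — done with Zumba Blast.
Kettlebell 60 starts before Dance Power ends → Dance Power and Kettlebell 60 overlap.
Stretch Fusion starts after Dance Power ends — done with Dance Power.
Stretch Fusion starts after Kettlebell 60 ends — done with Kettlebell 60.
Core Fusion starts before Stretch Fusion ends → Stretch Fusion and Core Fusion overlap.
Cardio 30 starts exactly when Stretch Fusion ends (back-to-back, no overlap) — done with Stretch Fusion.
Cardio 30 starts before Core Fusion ends → Core Fusion and Cardio 30 overlap.
Dance Flow starts after Core Fusion ends — done with Core Fusion.
Dance Flow starts after Cardio 30 ends — done with Cardio 30.
Spin Circuit starts after Dance Flow ends — done with Dance Flow.
Barre Basics starts after Spin Circuit ends.

Cardio 30 & Core Fusion, Core Fusion & Stretch Fusion, Dance Power & Kettlebell 60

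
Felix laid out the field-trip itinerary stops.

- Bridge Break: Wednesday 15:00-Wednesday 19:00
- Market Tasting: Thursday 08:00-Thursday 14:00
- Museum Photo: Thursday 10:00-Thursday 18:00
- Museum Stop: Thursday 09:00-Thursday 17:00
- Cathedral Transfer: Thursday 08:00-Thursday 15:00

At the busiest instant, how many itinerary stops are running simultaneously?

4

Walk through starts and ends in time order (an end at T is processed before a start at T):
Wednesday 15:00 start Bridge Break → 1
Wednesday 19:00 end Bridge Break → 0
Thursday 08:00 start Cathedral Transfer → 1
Thursday 08:00 start Market Tasting → 2
Thursday 09:00 start Museum Stop → 3
Thursday 10:00 start Museum Photo → 4
Thursday 14:00 end Market Tasting → 3
Thursday 15:00 end Cathedral Transfer → 2
Thursday 17:00 end Museum Stop → 1
Thursday 18:00 end Museum Photo → 0
Peak is 4, at Thursday 10:00 (Cathedral Transfer, Market Tasting, Museum Photo, Museum Stop).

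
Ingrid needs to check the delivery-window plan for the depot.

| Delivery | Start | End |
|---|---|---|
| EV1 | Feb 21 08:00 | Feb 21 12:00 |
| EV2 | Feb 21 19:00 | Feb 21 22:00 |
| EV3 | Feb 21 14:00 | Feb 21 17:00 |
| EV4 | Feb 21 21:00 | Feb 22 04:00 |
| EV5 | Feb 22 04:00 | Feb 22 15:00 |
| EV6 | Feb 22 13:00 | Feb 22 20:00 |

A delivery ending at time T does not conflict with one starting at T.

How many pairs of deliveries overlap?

Sorted by start: EV1, EV3, EV2, EV4, EV5, EV6.
EV3 starts after EV1 ends — done with EV1.
EV2 starts after EV3 ends — done with EV3.
EV4 starts before EV2 ends → EV2 and EV4 overlap.
EV5 starts after EV2 ends — done with EV2.
EV5 starts exactly when EV4 ends (back-to-back, no overlap) — done with EV4.
EV6 starts before EV5 ends → EV5 and EV6 overlap.
Overlapping pairs: EV2 & EV4, EV5 & EV6 — 2 in total.

2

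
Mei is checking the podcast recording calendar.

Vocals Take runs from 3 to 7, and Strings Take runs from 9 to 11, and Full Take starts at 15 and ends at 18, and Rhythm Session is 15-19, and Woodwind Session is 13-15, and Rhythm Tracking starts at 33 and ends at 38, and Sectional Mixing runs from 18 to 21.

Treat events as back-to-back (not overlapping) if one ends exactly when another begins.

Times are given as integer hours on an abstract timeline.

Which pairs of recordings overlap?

Full Take & Rhythm Session, Rhythm Session & Sectional Mixing

Two intervals overlap when each starts before the other ends.
Sorted by start: Vocals Take, Strings Take, Woodwind Session, Full Take, Rhythm Session, Sectional Mixing, Rhythm Tracking.
Strings Take starts after Vocals Take ends, so nothing later overlaps Vocals Take either.
Woodwind Session starts after Strings Take ends, so nothing later overlaps Strings Take either.
Full Take starts exactly when Woodwind Session ends (back-to-back, no overlap), so nothing later overlaps Woodwind Session either.
Rhythm Session starts before Full Take ends → Full Take and Rhythm Session overlap.
Sectional Mixing starts exactly when Full Take ends (back-to-back, no overlap), so nothing later overlaps Full Take either.
Sectional Mixing starts before Rhythm Session ends → Rhythm Session and Sectional Mixing overlap.
Rhythm Tracking starts after Rhythm Session ends.
Rhythm Tracking starts after Sectional Mixing ends.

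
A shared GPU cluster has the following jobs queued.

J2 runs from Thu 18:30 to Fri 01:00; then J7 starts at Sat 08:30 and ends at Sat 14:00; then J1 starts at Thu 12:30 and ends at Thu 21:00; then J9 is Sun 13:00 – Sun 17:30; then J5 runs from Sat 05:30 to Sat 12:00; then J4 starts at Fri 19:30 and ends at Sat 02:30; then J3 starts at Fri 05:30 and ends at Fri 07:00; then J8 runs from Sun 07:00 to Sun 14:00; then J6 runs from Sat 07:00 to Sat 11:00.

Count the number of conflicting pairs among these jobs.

Sorted by start: J1, J2, J3, J4, J5, J6, J7, J8, J9.
J2 starts before J1 ends → J1 and J2 overlap.
J3 starts after J1 ends, so J1 has no further overlaps.
J3 starts after J2 ends, so J2 has no further overlaps.
J4 starts after J3 ends, so J3 has no further overlaps.
J5 starts after J4 ends, so J4 has no further overlaps.
J6 starts before J5 ends → J5 and J6 overlap.
J7 starts before J5 ends → J5 and J7 overlap.
J8 starts after J5 ends, so J5 has no further overlaps.
J7 starts before J6 ends → J6 and J7 overlap.
J8 starts after J6 ends, so J6 has no further overlaps.
J8 starts after J7 ends, so J7 has no further overlaps.
J9 starts before J8 ends → J8 and J9 overlap.
Overlapping pairs: J1 & J2, J5 & J6, J5 & J7, J6 & J7, J8 & J9 — 5 in total.

5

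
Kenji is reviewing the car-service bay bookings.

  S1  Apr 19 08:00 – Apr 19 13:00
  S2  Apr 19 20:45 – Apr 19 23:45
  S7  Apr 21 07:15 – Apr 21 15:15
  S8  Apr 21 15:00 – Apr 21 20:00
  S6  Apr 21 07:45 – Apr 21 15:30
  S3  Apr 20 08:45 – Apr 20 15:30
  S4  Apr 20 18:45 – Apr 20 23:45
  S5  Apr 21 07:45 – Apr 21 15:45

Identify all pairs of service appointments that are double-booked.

S5 & S6, S5 & S7, S5 & S8, S6 & S7, S6 & S8, S7 & S8

Sorted by start: S1, S2, S3, S4, S7, S5, S6, S8.
S2 starts after S1 ends, so nothing later overlaps S1 either.
S3 starts after S2 ends, so nothing later overlaps S2 either.
S4 starts after S3 ends, so nothing later overlaps S3 either.
S7 starts after S4 ends, so nothing later overlaps S4 either.
S5 starts before S7 ends → S7 and S5 overlap.
S6 starts before S7 ends → S7 and S6 overlap.
S8 starts before S7 ends → S7 and S8 overlap.
S6 starts before S5 ends → S5 and S6 overlap.
S8 starts before S5 ends → S5 and S8 overlap.
S8 starts before S6 ends → S6 and S8 overlap.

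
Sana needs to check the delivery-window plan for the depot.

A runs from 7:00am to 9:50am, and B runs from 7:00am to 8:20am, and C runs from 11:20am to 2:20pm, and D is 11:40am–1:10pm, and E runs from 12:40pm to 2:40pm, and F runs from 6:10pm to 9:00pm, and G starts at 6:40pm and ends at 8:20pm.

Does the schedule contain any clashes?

Yes

Sorted by start: A, B, C, D, E, F, G.
B starts before A ends → A and B overlap.
That's a conflict, so the schedule is not conflict-free.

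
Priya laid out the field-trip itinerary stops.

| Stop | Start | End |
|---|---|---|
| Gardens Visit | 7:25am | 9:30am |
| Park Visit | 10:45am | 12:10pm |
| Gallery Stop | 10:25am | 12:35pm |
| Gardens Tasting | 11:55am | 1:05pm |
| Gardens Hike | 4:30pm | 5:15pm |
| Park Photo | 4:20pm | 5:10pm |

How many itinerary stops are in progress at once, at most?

Walk through starts and ends in time order (an end at T is processed before a start at T):
7:25am start Gardens Visit → 1
9:30am end Gardens Visit → 0
10:25am start Gallery Stop → 1
10:45am start Park Visit → 2
11:55am start Gardens Tasting → 3
12:10pm end Park Visit → 2
12:35pm end Gallery Stop → 1
1:05pm end Gardens Tasting → 0
4:20pm start Park Photo → 1
4:30pm start Gardens Hike → 2
5:10pm end Park Photo → 1
5:15pm end Gardens Hike → 0
Peak is 3, at 11:55am (Gallery Stop, Gardens Tasting, Park Visit).

3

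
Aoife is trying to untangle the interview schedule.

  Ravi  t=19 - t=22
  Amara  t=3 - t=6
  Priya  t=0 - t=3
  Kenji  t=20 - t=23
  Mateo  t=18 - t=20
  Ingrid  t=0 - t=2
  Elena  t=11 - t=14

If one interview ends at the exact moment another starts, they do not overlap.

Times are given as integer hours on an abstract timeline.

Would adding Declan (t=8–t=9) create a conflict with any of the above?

No — it doesn't clash with anything

Ingrid: ends t=2 at or before Declan starts t=8 → clear.
Priya: ends t=3 at or before Declan starts t=8 → clear.
Amara: ends t=6 at or before Declan starts t=8 → clear.
Elena: starts t=11 at or after Declan ends t=9 → clear.
Mateo: starts t=18 at or after Declan ends t=9 → clear.
Ravi: starts t=19 at or after Declan ends t=9 → clear.
Kenji: starts t=20 at or after Declan ends t=9 → clear.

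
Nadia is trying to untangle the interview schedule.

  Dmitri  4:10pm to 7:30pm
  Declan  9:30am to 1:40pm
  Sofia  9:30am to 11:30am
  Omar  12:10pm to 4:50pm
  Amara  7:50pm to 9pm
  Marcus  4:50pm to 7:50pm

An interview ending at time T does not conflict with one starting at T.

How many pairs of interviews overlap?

Two intervals overlap when each starts before the other ends.
Sorted by start: Sofia, Declan, Omar, Dmitri, Marcus, Amara.
Declan starts before Sofia ends → Sofia and Declan overlap.
Omar starts after Sofia ends; Sofia is clear from here.
Omar starts before Declan ends → Declan and Omar overlap.
Dmitri starts after Declan ends; Declan is clear from here.
Dmitri starts before Omar ends → Omar and Dmitri overlap.
Marcus starts exactly when Omar ends (back-to-back, no overlap); Omar is clear from here.
Marcus starts before Dmitri ends → Dmitri and Marcus overlap.
Amara starts after Dmitri ends.
Amara starts exactly when Marcus ends (back-to-back, no overlap).
Overlapping pairs: Declan & Omar, Declan & Sofia, Dmitri & Marcus, Dmitri & Omar — 4 in total.

4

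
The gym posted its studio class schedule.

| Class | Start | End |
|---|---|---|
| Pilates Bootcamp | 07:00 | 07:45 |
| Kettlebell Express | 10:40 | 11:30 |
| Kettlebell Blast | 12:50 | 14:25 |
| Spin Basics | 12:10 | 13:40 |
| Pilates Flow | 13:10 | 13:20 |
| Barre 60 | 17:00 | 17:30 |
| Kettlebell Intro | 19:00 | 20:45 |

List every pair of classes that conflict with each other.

Kettlebell Blast & Pilates Flow, Kettlebell Blast & Spin Basics, Pilates Flow & Spin Basics

Sorted by start: Pilates Bootcamp, Kettlebell Express, Spin Basics, Kettlebell Blast, Pilates Flow, Barre 60, Kettlebell Intro.
Kettlebell Express starts after Pilates Bootcamp ends — done with Pilates Bootcamp.
Spin Basics starts after Kettlebell Express ends — done with Kettlebell Express.
Kettlebell Blast starts before Spin Basics ends → Spin Basics and Kettlebell Blast overlap.
Pilates Flow starts before Spin Basics ends → Spin Basics and Pilates Flow overlap.
Barre 60 starts after Spin Basics ends — done with Spin Basics.
Pilates Flow starts before Kettlebell Blast ends → Kettlebell Blast and Pilates Flow overlap.
Barre 60 starts after Kettlebell Blast ends — done with Kettlebell Blast.
Barre 60 starts after Pilates Flow ends — done with Pilates Flow.
Kettlebell Intro starts after Barre 60 ends.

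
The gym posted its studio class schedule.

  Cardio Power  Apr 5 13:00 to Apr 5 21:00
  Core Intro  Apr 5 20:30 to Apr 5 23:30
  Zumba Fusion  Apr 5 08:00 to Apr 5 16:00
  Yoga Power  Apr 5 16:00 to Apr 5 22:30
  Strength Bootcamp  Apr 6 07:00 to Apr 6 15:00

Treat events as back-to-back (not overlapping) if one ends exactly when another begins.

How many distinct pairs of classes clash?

Sorted by start: Zumba Fusion, Cardio Power, Yoga Power, Core Intro, Strength Bootcamp.
Cardio Power starts before Zumba Fusion ends → Zumba Fusion and Cardio Power overlap.
Yoga Power starts exactly when Zumba Fusion ends (back-to-back, no overlap); Zumba Fusion is clear from here.
Yoga Power starts before Cardio Power ends → Cardio Power and Yoga Power overlap.
Core Intro starts before Cardio Power ends → Cardio Power and Core Intro overlap.
Strength Bootcamp starts after Cardio Power ends.
Core Intro starts before Yoga Power ends → Yoga Power and Core Intro overlap.
Strength Bootcamp starts after Yoga Power ends.
Strength Bootcamp starts after Core Intro ends.
Overlapping pairs: Cardio Power & Core Intro, Cardio Power & Yoga Power, Cardio Power & Zumba Fusion, Core Intro & Yoga Power — 4 in total.

4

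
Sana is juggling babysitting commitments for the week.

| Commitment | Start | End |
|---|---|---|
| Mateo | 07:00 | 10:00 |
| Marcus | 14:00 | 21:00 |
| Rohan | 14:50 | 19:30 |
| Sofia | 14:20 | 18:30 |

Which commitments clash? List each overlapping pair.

Marcus & Rohan, Marcus & Sofia, Rohan & Sofia

Sorted by start: Mateo, Marcus, Sofia, Rohan.
Marcus starts after Mateo ends; Mateo is clear from here.
Sofia starts before Marcus ends → Marcus and Sofia overlap.
Rohan starts before Marcus ends → Marcus and Rohan overlap.
Rohan starts before Sofia ends → Sofia and Rohan overlap.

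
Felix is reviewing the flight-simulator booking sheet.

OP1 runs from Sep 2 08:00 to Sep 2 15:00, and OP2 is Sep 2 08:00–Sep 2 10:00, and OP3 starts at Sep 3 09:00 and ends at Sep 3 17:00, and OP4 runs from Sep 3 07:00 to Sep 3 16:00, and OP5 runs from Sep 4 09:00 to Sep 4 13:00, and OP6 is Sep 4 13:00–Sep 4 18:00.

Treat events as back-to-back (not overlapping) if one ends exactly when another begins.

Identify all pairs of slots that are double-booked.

Sorted by start: OP1, OP2, OP4, OP3, OP5, OP6.
OP2 starts before OP1 ends → OP1 and OP2 overlap.
OP4 starts after OP1 ends, so nothing later overlaps OP1 either.
OP4 starts after OP2 ends, so nothing later overlaps OP2 either.
OP3 starts before OP4 ends → OP4 and OP3 overlap.
OP5 starts after OP4 ends, so nothing later overlaps OP4 either.
OP5 starts after OP3 ends, so nothing later overlaps OP3 either.
OP6 starts exactly when OP5 ends (back-to-back, no overlap).

OP1 & OP2, OP3 & OP4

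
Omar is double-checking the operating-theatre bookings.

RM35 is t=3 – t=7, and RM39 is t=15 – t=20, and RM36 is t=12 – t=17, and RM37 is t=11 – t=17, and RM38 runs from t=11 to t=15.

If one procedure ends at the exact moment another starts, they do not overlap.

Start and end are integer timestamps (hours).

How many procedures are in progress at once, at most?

3

Walk through starts and ends in time order (an end at T is processed before a start at T):
t=3 start RM35 → 1
t=7 end RM35 → 0
t=11 start RM37 → 1
t=11 start RM38 → 2
t=12 start RM36 → 3
t=15 end RM38 → 2
t=15 start RM39 → 3
t=17 end RM36 → 2
t=17 end RM37 → 1
t=20 end RM39 → 0
Peak is 3, at t=12 (RM36, RM37, RM38).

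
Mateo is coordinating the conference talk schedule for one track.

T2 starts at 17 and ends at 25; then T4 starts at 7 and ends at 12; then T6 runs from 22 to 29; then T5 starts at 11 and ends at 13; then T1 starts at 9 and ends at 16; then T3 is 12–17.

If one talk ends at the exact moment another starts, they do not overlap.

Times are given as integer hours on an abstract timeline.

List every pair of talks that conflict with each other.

T1 & T3, T1 & T4, T1 & T5, T2 & T6, T3 & T5, T4 & T5

Sorted by start: T4, T1, T5, T3, T2, T6.
T1 starts before T4 ends → T4 and T1 overlap.
T5 starts before T4 ends → T4 and T5 overlap.
T3 starts exactly when T4 ends (back-to-back, no overlap), so T4 has no further overlaps.
T5 starts before T1 ends → T1 and T5 overlap.
T3 starts before T1 ends → T1 and T3 overlap.
T2 starts after T1 ends, so T1 has no further overlaps.
T3 starts before T5 ends → T5 and T3 overlap.
T2 starts after T5 ends, so T5 has no further overlaps.
T2 starts exactly when T3 ends (back-to-back, no overlap), so T3 has no further overlaps.
T6 starts before T2 ends → T2 and T6 overlap.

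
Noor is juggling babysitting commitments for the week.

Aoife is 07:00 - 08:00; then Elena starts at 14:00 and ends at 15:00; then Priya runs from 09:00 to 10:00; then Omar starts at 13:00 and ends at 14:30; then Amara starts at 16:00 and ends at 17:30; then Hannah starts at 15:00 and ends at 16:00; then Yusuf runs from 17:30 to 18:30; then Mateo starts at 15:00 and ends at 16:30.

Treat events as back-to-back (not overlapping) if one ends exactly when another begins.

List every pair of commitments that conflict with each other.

Two intervals overlap when each starts before the other ends.
Sorted by start: Aoife, Priya, Omar, Elena, Hannah, Mateo, Amara, Yusuf.
Priya starts after Aoife ends, so Aoife has no further overlaps.
Omar starts after Priya ends, so Priya has no further overlaps.
Elena starts before Omar ends → Omar and Elena overlap.
Hannah starts after Omar ends, so Omar has no further overlaps.
Hannah starts exactly when Elena ends (back-to-back, no overlap), so Elena has no further overlaps.
Mateo starts before Hannah ends → Hannah and Mateo overlap.
Amara starts exactly when Hannah ends (back-to-back, no overlap), so Hannah has no further overlaps.
Amara starts before Mateo ends → Mateo and Amara overlap.
Yusuf starts after Mateo ends.
Yusuf starts exactly when Amara ends (back-to-back, no overlap).

Amara & Mateo, Elena & Omar, Hannah & Mateo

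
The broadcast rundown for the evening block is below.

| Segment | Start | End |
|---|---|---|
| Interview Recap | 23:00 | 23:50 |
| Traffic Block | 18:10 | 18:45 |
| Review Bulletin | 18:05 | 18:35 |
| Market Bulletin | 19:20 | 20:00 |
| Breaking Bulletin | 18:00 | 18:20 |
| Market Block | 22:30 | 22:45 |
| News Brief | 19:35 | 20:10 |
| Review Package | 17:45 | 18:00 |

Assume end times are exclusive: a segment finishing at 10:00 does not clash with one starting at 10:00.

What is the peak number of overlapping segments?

3

Sort all start/end points and keep a running count:
17:45 start Review Package → 1
18:00 end Review Package → 0
18:00 start Breaking Bulletin → 1
18:05 start Review Bulletin → 2
18:10 start Traffic Block → 3
18:20 end Breaking Bulletin → 2
18:35 end Review Bulletin → 1
18:45 end Traffic Block → 0
19:20 start Market Bulletin → 1
19:35 start News Brief → 2
20:00 end Market Bulletin → 1
20:10 end News Brief → 0
22:30 start Market Block → 1
22:45 end Market Block → 0
23:00 start Interview Recap → 1
23:50 end Interview Recap → 0
Peak is 3, at 18:10 (Breaking Bulletin, Review Bulletin, Traffic Block).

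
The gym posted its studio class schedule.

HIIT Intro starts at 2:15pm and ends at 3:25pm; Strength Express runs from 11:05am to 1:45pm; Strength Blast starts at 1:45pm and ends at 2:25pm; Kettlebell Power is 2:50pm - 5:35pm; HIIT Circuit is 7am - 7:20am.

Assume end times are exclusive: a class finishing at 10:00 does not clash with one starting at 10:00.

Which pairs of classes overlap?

HIIT Intro & Kettlebell Power, HIIT Intro & Strength Blast

Two intervals overlap when each starts before the other ends.
Sorted by start: HIIT Circuit, Strength Express, Strength Blast, HIIT Intro, Kettlebell Power.
Strength Express starts after HIIT Circuit ends; HIIT Circuit is clear from here.
Strength Blast starts exactly when Strength Express ends (back-to-back, no overlap); Strength Express is clear from here.
HIIT Intro starts before Strength Blast ends → Strength Blast and HIIT Intro overlap.
Kettlebell Power starts after Strength Blast ends.
Kettlebell Power starts before HIIT Intro ends → HIIT Intro and Kettlebell Power overlap.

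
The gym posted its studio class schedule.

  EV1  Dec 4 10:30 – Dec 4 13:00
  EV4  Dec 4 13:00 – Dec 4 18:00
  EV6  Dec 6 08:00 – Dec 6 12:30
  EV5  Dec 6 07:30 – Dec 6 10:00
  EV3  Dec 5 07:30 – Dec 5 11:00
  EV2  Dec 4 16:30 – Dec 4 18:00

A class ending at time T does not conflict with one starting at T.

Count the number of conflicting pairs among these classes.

Two intervals overlap when each starts before the other ends.
Sorted by start: EV1, EV4, EV2, EV3, EV5, EV6.
EV4 starts exactly when EV1 ends (back-to-back, no overlap), so EV1 has no further overlaps.
EV2 starts before EV4 ends → EV4 and EV2 overlap.
EV3 starts after EV4 ends, so EV4 has no further overlaps.
EV3 starts after EV2 ends, so EV2 has no further overlaps.
EV5 starts after EV3 ends, so EV3 has no further overlaps.
EV6 starts before EV5 ends → EV5 and EV6 overlap.
Overlapping pairs: EV2 & EV4, EV5 & EV6 — 2 in total.

2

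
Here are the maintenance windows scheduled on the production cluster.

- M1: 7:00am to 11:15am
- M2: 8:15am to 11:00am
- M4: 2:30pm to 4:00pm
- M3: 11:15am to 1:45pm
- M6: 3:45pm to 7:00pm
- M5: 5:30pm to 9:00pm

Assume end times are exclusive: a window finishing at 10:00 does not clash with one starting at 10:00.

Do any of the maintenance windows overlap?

Yes

Check each pair: they overlap iff neither finishes before the other starts.
Sorted by start: M1, M2, M3, M4, M6, M5.
M2 starts before M1 ends → M1 and M2 overlap.
That's a conflict, so the schedule is not conflict-free.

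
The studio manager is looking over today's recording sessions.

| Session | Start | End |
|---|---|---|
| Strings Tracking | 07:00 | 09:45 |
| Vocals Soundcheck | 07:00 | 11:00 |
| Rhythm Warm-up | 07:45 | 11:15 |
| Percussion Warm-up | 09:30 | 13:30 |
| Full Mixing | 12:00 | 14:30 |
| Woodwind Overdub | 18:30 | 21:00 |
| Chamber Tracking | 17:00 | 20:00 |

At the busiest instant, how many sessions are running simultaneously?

4

Sort all start/end points and keep a running count:
07:00 start Strings Tracking → 1
07:00 start Vocals Soundcheck → 2
07:45 start Rhythm Warm-up → 3
09:30 start Percussion Warm-up → 4
09:45 end Strings Tracking → 3
11:00 end Vocals Soundcheck → 2
11:15 end Rhythm Warm-up → 1
12:00 start Full Mixing → 2
13:30 end Percussion Warm-up → 1
14:30 end Full Mixing → 0
17:00 start Chamber Tracking → 1
18:30 start Woodwind Overdub → 2
20:00 end Chamber Tracking → 1
21:00 end Woodwind Overdub → 0
Peak is 4, at 09:30 (Percussion Warm-up, Rhythm Warm-up, Strings Tracking, Vocals Soundcheck).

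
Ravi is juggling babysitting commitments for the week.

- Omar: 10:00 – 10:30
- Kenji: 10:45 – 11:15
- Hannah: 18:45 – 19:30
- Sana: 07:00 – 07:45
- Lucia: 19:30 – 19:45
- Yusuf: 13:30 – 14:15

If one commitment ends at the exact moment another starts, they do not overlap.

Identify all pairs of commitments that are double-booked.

Two intervals overlap when each starts before the other ends.
Sorted by start: Sana, Omar, Kenji, Yusuf, Hannah, Lucia.
Omar starts after Sana ends, so nothing later overlaps Sana either.
Kenji starts after Omar ends, so nothing later overlaps Omar either.
Yusuf starts after Kenji ends, so nothing later overlaps Kenji either.
Hannah starts after Yusuf ends, so nothing later overlaps Yusuf either.
Lucia starts exactly when Hannah ends (back-to-back, no overlap).

no overlapping pairs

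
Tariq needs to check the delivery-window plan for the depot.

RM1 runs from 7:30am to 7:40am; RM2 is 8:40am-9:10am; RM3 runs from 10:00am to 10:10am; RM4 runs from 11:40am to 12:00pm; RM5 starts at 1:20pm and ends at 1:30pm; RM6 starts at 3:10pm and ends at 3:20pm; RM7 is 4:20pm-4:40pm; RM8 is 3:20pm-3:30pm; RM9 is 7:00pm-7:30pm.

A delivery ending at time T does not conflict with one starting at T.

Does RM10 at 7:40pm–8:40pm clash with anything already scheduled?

RM1: ends 7:40am at or before RM10 starts 7:40pm → clear.
RM2: ends 9:10am at or before RM10 starts 7:40pm → clear.
RM3: ends 10:10am at or before RM10 starts 7:40pm → clear.
RM4: ends 12:00pm at or before RM10 starts 7:40pm → clear.
RM5: ends 1:30pm at or before RM10 starts 7:40pm → clear.
RM6: ends 3:20pm at or before RM10 starts 7:40pm → clear.
RM8: ends 3:30pm at or before RM10 starts 7:40pm → clear.
RM7: ends 4:40pm at or before RM10 starts 7:40pm → clear.
RM9: ends 7:30pm at or before RM10 starts 7:40pm → clear.

No — it doesn't clash with anything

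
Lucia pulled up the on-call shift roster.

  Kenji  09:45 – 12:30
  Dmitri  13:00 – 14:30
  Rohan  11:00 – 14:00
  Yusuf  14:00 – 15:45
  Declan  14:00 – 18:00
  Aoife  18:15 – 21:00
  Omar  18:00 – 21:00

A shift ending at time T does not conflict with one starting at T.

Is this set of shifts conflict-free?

Sorted by start: Kenji, Rohan, Dmitri, Yusuf, Declan, Omar, Aoife.
Rohan starts before Kenji ends → Kenji and Rohan overlap.
That's a conflict, so the schedule is not conflict-free.

No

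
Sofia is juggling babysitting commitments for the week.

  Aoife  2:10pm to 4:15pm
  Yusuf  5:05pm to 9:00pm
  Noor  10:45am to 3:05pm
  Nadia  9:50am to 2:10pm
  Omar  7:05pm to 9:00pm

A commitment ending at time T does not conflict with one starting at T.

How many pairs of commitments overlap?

3

Two intervals overlap when each starts before the other ends.
Sorted by start: Nadia, Noor, Aoife, Yusuf, Omar.
Noor starts before Nadia ends → Nadia and Noor overlap.
Aoife starts exactly when Nadia ends (back-to-back, no overlap) — done with Nadia.
Aoife starts before Noor ends → Noor and Aoife overlap.
Yusuf starts after Noor ends — done with Noor.
Yusuf starts after Aoife ends — done with Aoife.
Omar starts before Yusuf ends → Yusuf and Omar overlap.
Overlapping pairs: Aoife & Noor, Nadia & Noor, Omar & Yusuf — 3 in total.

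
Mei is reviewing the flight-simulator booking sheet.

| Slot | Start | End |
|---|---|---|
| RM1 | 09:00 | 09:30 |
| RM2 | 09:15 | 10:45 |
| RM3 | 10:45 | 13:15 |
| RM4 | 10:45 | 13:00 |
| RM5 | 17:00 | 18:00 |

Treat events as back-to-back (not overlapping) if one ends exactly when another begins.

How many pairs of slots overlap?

2

Sorted by start: RM1, RM2, RM3, RM4, RM5.
RM2 starts before RM1 ends → RM1 and RM2 overlap.
RM3 starts after RM1 ends; RM1 is clear from here.
RM3 starts exactly when RM2 ends (back-to-back, no overlap); RM2 is clear from here.
RM4 starts before RM3 ends → RM3 and RM4 overlap.
RM5 starts after RM3 ends.
RM5 starts after RM4 ends.
Overlapping pairs: RM1 & RM2, RM3 & RM4 — 2 in total.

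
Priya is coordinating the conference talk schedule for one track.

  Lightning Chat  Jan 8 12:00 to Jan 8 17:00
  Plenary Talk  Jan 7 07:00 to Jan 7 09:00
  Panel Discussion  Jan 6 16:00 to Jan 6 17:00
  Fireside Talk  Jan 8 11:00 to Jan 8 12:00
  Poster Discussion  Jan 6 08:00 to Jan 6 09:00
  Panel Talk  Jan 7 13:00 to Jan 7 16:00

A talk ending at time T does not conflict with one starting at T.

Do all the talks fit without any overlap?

Yes

Check each pair: they overlap iff neither finishes before the other starts.
Sorted by start: Poster Discussion, Panel Discussion, Plenary Talk, Panel Talk, Fireside Talk, Lightning Chat.
Panel Discussion starts after Poster Discussion ends, so Poster Discussion has no further overlaps.
Plenary Talk starts after Panel Discussion ends, so Panel Discussion has no further overlaps.
Panel Talk starts after Plenary Talk ends, so Plenary Talk has no further overlaps.
Fireside Talk starts after Panel Talk ends, so Panel Talk has no further overlaps.
Lightning Chat starts exactly when Fireside Talk ends (back-to-back, no overlap).
Every pair is clear; the schedule has no overlaps.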